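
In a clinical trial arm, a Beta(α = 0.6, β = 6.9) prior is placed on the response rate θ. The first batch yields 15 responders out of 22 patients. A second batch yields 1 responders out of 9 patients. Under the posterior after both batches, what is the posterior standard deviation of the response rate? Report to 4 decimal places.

0.0788

The Beta prior is conjugate to a Binomial/Bernoulli likelihood; the update adds successes to α and failures to β.
After batch 1: Beta(0.6+15, 6.9+7) = Beta(15.6, 13.9).
After batch 2: Beta(15.6+1, 13.9+8) = Beta(16.6, 21.9).
Var = αβ/((α+β)²(α+β+1)) = 16.6·21.9/(38.5²·39.5) = 0.00620917; SD = √0.00620917 = 0.0788.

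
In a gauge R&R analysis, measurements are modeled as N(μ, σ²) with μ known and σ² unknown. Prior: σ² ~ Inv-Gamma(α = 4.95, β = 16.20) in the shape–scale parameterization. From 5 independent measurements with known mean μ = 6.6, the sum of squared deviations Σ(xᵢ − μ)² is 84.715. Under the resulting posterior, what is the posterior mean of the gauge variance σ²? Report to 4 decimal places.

9.0787

With known mean μ and an Inverse-Gamma(α, β) prior on σ², the Normal likelihood is conjugate: posterior is Inv-Gamma(α + n/2, β + Σ(xᵢ−μ)²/2).
Posterior: Inv-Gamma(4.95 + 5/2, 16.20 + 84.715/2) = Inv-Gamma(7.45, 58.5575).
E[σ²|data] = β/(α−1) = 58.5575/6.45 = 9.0787.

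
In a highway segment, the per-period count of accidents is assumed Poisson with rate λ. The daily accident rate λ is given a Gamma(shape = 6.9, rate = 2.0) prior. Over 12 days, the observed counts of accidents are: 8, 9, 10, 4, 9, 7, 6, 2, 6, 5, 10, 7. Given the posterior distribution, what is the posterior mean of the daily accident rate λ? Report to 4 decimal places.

6.4214

With a Gamma(shape α, rate β) prior, the Poisson likelihood is conjugate: the posterior is Gamma(α + ΣXᵢ, β + n).
Sum of counts S = 83 over n = 12 days.
Posterior: Gamma(α+S, β+n) = Gamma(6.9+83, 2.0+12) = Gamma(89.9, 14.0).
Posterior mean = α/β = 89.9/14.0 = 6.4214.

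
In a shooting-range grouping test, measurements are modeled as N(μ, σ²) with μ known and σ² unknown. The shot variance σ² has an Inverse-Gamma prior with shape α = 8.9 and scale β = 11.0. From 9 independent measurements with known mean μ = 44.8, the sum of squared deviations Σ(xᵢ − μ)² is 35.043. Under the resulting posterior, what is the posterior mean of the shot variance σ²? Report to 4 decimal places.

2.3001

With known mean μ and an Inverse-Gamma(α, β) prior on σ², the Normal likelihood is conjugate: posterior is Inv-Gamma(α + n/2, β + Σ(xᵢ−μ)²/2).
Posterior: Inv-Gamma(8.9 + 9/2, 11.0 + 35.043/2) = Inv-Gamma(13.40, 28.5215).
E[σ²|data] = β/(α−1) = 28.5215/12.40 = 2.3001.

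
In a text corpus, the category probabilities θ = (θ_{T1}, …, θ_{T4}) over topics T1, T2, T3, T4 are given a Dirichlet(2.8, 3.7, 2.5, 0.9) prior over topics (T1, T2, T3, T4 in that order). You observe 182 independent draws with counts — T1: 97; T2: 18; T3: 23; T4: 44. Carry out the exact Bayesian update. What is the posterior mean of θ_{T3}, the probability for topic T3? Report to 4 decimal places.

0.1329

The Dirichlet prior is conjugate to the Multinomial likelihood: each posterior αⱼ = prior αⱼ + observed count nⱼ.
Posterior concentration: (99.8, 21.7, 25.5, 44.9), total = 191.9.
E[θ_{T3}|data] = α_{T3}/Σα = 25.5/191.9 = 0.1329.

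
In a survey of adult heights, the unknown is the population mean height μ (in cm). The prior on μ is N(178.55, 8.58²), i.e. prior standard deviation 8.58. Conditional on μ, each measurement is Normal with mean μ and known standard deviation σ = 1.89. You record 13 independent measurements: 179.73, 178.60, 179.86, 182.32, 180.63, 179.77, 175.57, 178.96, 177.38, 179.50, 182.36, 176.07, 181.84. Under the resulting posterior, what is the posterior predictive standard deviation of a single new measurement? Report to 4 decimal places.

1.9611

For Normal data with known variance σ², a Normal(μ₀, σ₀²) prior on μ is conjugate. Posterior precision = 1/σ₀² + n/σ²; posterior mean is the precision-weighted average of μ₀ and x̄.
σ₀² = 8.58² = 73.6164, σ² = 1.89² = 3.5721; σ² + n·σ₀² = 3.5721 + 13·73.6164 = 960.5853.
Posterior precision = 1/σ₀² + n/σ² = 1/73.6164 + 13/3.5721 = (σ² + n·σ₀²)/(σ₀²σ²) = 960.5853/(73.6164·3.5721); posterior variance σₙ² = σ₀²σ²/(σ² + n·σ₀²) = 73.6164·3.5721/960.5853 = 0.273755.
Predictive variance for one new observation = σₙ² + σ² = 73.6164·3.5721/960.5853 + 3.5721 = σ²·(σ₀² + 960.5853)/960.5853 = 3.5721·1034.2017/960.5853 = 3.845855; SD = √(3.5721·1034.2017/960.5853) = 1.9611.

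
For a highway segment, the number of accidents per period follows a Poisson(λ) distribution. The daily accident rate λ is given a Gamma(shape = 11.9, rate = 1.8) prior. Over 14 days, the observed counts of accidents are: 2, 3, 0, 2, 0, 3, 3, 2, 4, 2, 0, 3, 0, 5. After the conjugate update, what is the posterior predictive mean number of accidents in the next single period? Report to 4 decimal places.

2.5886

With a Gamma(shape α, rate β) prior, the Poisson likelihood is conjugate: the posterior is Gamma(α + ΣXᵢ, β + n).
Sum of counts S = 29 over n = 14 days.
Posterior: Gamma(α+S, β+n) = Gamma(11.9+29, 1.8+14) = Gamma(40.9, 15.8).
The predictive distribution for one future period is NegBinom with mean α/β = 2.5886.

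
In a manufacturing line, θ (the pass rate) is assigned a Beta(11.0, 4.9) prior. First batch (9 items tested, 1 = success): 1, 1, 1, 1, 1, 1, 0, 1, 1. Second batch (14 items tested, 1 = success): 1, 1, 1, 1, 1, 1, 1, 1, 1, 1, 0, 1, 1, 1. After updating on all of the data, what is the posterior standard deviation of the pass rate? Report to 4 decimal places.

0.0605

The Beta prior is conjugate to a Binomial/Bernoulli likelihood; the update adds successes to α and failures to β.
After batch 1: Beta(11.0+8, 4.9+1) = Beta(19.0, 5.9).
After batch 2: Beta(19.0+13, 5.9+1) = Beta(32.0, 6.9).
Var = αβ/((α+β)²(α+β+1)) = 32.0·6.9/(38.9²·39.9) = 0.00365702; SD = √0.00365702 = 0.0605.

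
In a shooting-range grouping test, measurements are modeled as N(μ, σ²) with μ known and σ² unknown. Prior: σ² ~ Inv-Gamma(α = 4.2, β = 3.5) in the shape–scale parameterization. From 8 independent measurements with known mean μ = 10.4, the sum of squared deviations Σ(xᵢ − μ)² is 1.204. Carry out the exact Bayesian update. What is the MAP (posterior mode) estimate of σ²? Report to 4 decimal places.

0.4459

With known mean μ and an Inverse-Gamma(α, β) prior on σ², the Normal likelihood is conjugate: posterior is Inv-Gamma(α + n/2, β + Σ(xᵢ−μ)²/2).
Posterior: Inv-Gamma(4.2 + 8/2, 3.5 + 1.204/2) = Inv-Gamma(8.20, 4.1020).
Mode = β/(α+1) = 4.1020/9.20 = 0.4459.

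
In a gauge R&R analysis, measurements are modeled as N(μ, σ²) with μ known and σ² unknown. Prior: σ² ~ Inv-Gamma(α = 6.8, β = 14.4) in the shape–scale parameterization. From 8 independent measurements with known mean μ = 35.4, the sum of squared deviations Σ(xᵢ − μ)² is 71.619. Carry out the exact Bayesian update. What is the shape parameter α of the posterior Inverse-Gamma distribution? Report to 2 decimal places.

With known mean μ and an Inverse-Gamma(α, β) prior on σ², the Normal likelihood is conjugate: posterior is Inv-Gamma(α + n/2, β + Σ(xᵢ−μ)²/2).
Posterior: Inv-Gamma(6.8 + 8/2, 14.4 + 71.619/2) = Inv-Gamma(10.80, 50.2095).
Posterior α = 10.80.

10.80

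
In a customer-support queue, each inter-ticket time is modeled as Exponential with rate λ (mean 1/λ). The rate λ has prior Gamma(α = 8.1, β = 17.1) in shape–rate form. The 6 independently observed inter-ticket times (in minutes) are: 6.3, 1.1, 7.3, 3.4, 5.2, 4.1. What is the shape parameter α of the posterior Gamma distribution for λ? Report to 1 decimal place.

14.1

With a Gamma(shape α, rate β) prior on the exponential rate λ, the posterior after n observations with total T = Σxᵢ is Gamma(α+n, β+T).
Sum of observations T = 27.4 minutes; n = 6.
Posterior: Gamma(8.1+6, 17.1+27.4) = Gamma(14.1, 44.5).
Posterior α = 14.1.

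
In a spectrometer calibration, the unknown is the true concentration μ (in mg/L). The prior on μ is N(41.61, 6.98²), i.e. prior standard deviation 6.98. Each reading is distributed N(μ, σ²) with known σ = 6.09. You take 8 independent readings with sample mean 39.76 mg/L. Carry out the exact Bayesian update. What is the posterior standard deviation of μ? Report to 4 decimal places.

2.0575

For Normal data with known variance σ², a Normal(μ₀, σ₀²) prior on μ is conjugate. Posterior precision = 1/σ₀² + n/σ²; posterior mean is the precision-weighted average of μ₀ and x̄.
σ₀² = 6.98² = 48.7204, σ² = 6.09² = 37.0881; σ² + n·σ₀² = 37.0881 + 8·48.7204 = 426.8513.
Posterior precision = 1/σ₀² + n/σ² = 1/48.7204 + 8/37.0881 = (σ² + n·σ₀²)/(σ₀²σ²) = 426.8513/(48.7204·37.0881); posterior variance σₙ² = σ₀²σ²/(σ² + n·σ₀²) = 48.7204·37.0881/426.8513 = 4.233200.
Posterior SD = √σₙ² = √(48.7204·37.0881/426.8513) = 2.0575.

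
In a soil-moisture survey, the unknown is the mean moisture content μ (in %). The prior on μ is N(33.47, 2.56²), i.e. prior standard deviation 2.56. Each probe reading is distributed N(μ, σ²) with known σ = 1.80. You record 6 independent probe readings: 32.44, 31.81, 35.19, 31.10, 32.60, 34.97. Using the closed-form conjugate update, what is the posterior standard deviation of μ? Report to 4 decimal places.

0.7063

For Normal data with known variance σ², a Normal(μ₀, σ₀²) prior on μ is conjugate. Posterior precision = 1/σ₀² + n/σ²; posterior mean is the precision-weighted average of μ₀ and x̄.
σ₀² = 2.56² = 6.5536, σ² = 1.80² = 3.24; σ² + n·σ₀² = 3.24 + 6·6.5536 = 42.5616.
Posterior precision = 1/σ₀² + n/σ² = 1/6.5536 + 6/3.24 = (σ² + n·σ₀²)/(σ₀²σ²) = 42.5616/(6.5536·3.24); posterior variance σₙ² = σ₀²σ²/(σ² + n·σ₀²) = 6.5536·3.24/42.5616 = 0.498893.
Posterior SD = √σₙ² = √(6.5536·3.24/42.5616) = 0.7063.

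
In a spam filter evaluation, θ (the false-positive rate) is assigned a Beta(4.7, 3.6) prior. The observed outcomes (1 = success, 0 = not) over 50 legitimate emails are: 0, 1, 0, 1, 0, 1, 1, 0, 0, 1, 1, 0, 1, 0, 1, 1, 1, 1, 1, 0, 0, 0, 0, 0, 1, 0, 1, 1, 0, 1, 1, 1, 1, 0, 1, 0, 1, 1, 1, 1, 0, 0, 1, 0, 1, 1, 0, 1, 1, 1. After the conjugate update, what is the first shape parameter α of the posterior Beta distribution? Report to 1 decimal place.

34.7

The Beta prior is conjugate to a Binomial/Bernoulli likelihood; the update adds successes to α and failures to β.
Posterior: Beta(α+k, β+n−k) = Beta(4.7+30, 3.6+20) = Beta(34.7, 23.6).
Posterior α = 34.7.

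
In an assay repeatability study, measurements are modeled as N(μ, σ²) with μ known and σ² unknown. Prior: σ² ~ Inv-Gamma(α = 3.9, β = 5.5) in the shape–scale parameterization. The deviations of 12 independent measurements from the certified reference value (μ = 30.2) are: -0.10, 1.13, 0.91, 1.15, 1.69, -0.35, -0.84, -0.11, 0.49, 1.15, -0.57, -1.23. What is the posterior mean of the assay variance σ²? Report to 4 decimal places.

1.2098

With known mean μ and an Inverse-Gamma(α, β) prior on σ², the Normal likelihood is conjugate: posterior is Inv-Gamma(α + n/2, β + Σ(xᵢ−μ)²/2).
Σ(xᵢ−μ)² = (-0.10)² + (1.13)² + (0.91)² + (1.15)² + (1.69)² + (-0.35)² + (-0.84)² + (-0.11)² + (0.49)² + (1.15)² + (-0.57)² + (-1.23)² = 10.5342.
Posterior: Inv-Gamma(3.9 + 12/2, 5.5 + 10.5342/2) = Inv-Gamma(9.90, 10.76710).
E[σ²|data] = β/(α−1) = 10.76710/8.90 = 1.2098.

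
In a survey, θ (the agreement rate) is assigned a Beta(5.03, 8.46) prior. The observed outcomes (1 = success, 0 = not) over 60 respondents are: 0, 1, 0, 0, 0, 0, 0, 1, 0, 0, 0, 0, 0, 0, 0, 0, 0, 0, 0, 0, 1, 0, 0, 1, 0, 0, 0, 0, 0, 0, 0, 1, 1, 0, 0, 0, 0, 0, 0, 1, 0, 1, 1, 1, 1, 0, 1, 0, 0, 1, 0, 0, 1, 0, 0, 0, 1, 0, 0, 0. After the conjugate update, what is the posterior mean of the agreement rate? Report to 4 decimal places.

0.2726

The Beta prior is conjugate to a Binomial/Bernoulli likelihood; the update adds successes to α and failures to β.
Posterior: Beta(α+k, β+n−k) = Beta(5.03+15, 8.46+45) = Beta(20.03, 53.46).
Posterior mean = α/(α+β) = 20.03/73.49 = 0.2726.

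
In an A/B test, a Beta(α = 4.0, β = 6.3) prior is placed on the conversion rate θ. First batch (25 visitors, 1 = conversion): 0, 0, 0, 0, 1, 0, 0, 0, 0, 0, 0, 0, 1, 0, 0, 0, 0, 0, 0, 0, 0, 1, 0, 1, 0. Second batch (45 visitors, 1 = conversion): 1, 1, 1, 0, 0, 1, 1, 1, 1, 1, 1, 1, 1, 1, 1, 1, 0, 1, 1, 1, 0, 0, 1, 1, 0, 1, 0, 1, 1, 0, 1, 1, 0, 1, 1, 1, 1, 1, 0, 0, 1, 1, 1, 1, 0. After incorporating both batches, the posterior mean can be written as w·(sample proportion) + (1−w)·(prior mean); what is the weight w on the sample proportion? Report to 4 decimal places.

The Beta prior is conjugate to a Binomial/Bernoulli likelihood; the update adds successes to α and failures to β.
Total number of visitors: n = 25 + 45 = 70.
Posterior mean = (α₀+k)/(α₀+β₀+n) = [n/(α₀+β₀+n)]·(k/n) + [(α₀+β₀)/(α₀+β₀+n)]·α₀/(α₀+β₀), so only n and the prior enter the weight.
The weight on the data is w = n/(α₀+β₀+n) = 70/(4.0+6.3+70) = 70/80.3 = 0.8717.

0.8717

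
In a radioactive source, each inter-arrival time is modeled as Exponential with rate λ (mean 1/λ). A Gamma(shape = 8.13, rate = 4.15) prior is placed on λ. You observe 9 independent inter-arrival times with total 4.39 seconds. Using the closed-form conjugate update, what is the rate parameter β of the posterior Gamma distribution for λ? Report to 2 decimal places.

8.54

With a Gamma(shape α, rate β) prior on the exponential rate λ, the posterior after n observations with total T = Σxᵢ is Gamma(α+n, β+T).
Posterior: Gamma(8.13+9, 4.15+4.39) = Gamma(17.13, 8.54).
Posterior β = 8.54.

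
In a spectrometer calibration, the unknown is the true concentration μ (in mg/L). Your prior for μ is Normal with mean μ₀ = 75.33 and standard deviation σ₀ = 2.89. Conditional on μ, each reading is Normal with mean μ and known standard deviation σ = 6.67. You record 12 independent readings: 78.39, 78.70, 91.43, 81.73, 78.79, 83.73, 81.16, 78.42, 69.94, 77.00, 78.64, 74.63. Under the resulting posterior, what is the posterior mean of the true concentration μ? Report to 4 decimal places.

78.1349

For Normal data with known variance σ², a Normal(μ₀, σ₀²) prior on μ is conjugate. Posterior precision = 1/σ₀² + n/σ²; posterior mean is the precision-weighted average of μ₀ and x̄.
Σxᵢ = 78.39 + 78.70 + 91.43 + 81.73 + 78.79 + 83.73 + 81.16 + 78.42 + 69.94 + 77.00 + 78.64 + 74.63 = 952.56, so n·x̄ = 952.56.
σ₀² = 2.89² = 8.3521, σ² = 6.67² = 44.4889; σ² + n·σ₀² = 44.4889 + 12·8.3521 = 144.7141.
Posterior mean = (μ₀/σ₀² + n·x̄/σ²)/(1/σ₀² + n/σ²) = (σ²·μ₀ + σ₀²·n·x̄)/(σ² + n·σ₀²) = (44.4889·75.33 + 8.3521·952.56)/144.7141 = 11307.225213/144.7141 = 78.1349.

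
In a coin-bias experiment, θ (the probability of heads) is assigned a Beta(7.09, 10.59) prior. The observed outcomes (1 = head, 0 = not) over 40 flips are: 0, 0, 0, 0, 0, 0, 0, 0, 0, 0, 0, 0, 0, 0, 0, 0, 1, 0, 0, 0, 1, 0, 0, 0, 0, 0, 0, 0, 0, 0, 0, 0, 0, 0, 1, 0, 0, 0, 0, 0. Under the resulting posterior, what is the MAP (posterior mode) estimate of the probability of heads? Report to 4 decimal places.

0.1633

The Beta prior is conjugate to a Binomial/Bernoulli likelihood; the update adds successes to α and failures to β.
Posterior: Beta(α+k, β+n−k) = Beta(7.09+3, 10.59+37) = Beta(10.09, 47.59).
Mode of Beta(a,b) for a,b>1 is (a−1)/(a+b−2) = 9.09/55.68 = 0.1633.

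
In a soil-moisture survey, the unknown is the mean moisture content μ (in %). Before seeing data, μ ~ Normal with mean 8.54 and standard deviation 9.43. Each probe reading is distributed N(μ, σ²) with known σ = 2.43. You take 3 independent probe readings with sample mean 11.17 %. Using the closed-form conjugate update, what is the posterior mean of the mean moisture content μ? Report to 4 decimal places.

11.1130

For Normal data with known variance σ², a Normal(μ₀, σ₀²) prior on μ is conjugate. Posterior precision = 1/σ₀² + n/σ²; posterior mean is the precision-weighted average of μ₀ and x̄.
n·x̄ = 3·11.17 = 33.51.
σ₀² = 9.43² = 88.9249, σ² = 2.43² = 5.9049; σ² + n·σ₀² = 5.9049 + 3·88.9249 = 272.6796.
Posterior mean = (μ₀/σ₀² + n·x̄/σ²)/(1/σ₀² + n/σ²) = (σ²·μ₀ + σ₀²·n·x̄)/(σ² + n·σ₀²) = (5.9049·8.54 + 88.9249·33.51)/272.6796 = 3030.301245/272.6796 = 11.1130.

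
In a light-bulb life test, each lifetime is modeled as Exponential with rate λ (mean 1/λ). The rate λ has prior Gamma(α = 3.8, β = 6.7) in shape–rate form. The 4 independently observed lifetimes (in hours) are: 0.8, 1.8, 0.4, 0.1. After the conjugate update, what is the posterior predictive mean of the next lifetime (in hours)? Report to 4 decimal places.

With a Gamma(shape α, rate β) prior on the exponential rate λ, the posterior after n observations with total T = Σxᵢ is Gamma(α+n, β+T).
Sum of observations T = 3.1 hours; n = 4.
Posterior: Gamma(3.8+4, 6.7+3.1) = Gamma(7.8, 9.8).
The predictive distribution for the next observation is Lomax; its mean is β/(α−1) = 9.8/6.8 = 1.4412.

1.4412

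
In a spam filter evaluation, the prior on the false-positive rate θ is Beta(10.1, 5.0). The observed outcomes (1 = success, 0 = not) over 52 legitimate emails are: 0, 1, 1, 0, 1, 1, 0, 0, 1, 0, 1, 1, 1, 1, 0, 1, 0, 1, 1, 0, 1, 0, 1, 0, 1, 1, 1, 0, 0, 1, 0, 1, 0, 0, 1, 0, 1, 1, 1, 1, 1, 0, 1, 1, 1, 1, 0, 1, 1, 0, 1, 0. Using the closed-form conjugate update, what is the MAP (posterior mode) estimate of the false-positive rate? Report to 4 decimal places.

The Beta prior is conjugate to a Binomial/Bernoulli likelihood; the update adds successes to α and failures to β.
Posterior: Beta(α+k, β+n−k) = Beta(10.1+32, 5.0+20) = Beta(42.1, 25.0).
Mode of Beta(a,b) for a,b>1 is (a−1)/(a+b−2) = 41.1/65.1 = 0.6313.

0.6313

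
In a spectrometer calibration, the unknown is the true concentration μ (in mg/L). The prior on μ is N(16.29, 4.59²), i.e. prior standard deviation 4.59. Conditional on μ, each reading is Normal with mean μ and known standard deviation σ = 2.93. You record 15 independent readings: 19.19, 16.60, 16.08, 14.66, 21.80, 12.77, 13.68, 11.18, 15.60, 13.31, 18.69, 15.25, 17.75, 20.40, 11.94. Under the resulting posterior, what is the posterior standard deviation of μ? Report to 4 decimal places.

0.7465

For Normal data with known variance σ², a Normal(μ₀, σ₀²) prior on μ is conjugate. Posterior precision = 1/σ₀² + n/σ²; posterior mean is the precision-weighted average of μ₀ and x̄.
σ₀² = 4.59² = 21.0681, σ² = 2.93² = 8.5849; σ² + n·σ₀² = 8.5849 + 15·21.0681 = 324.6064.
Posterior precision = 1/σ₀² + n/σ² = 1/21.0681 + 15/8.5849 = (σ² + n·σ₀²)/(σ₀²σ²) = 324.6064/(21.0681·8.5849); posterior variance σₙ² = σ₀²σ²/(σ² + n·σ₀²) = 21.0681·8.5849/324.6064 = 0.557190.
Posterior SD = √σₙ² = √(21.0681·8.5849/324.6064) = 0.7465.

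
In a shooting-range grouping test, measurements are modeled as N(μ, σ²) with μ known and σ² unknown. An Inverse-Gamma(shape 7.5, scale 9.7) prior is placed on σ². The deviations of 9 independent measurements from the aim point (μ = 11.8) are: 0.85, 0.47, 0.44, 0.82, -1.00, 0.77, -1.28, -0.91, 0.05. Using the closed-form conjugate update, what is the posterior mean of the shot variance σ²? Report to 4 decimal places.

1.1487

With known mean μ and an Inverse-Gamma(α, β) prior on σ², the Normal likelihood is conjugate: posterior is Inv-Gamma(α + n/2, β + Σ(xᵢ−μ)²/2).
Σ(xᵢ−μ)² = (0.85)² + (0.47)² + (0.44)² + (0.82)² + (-1.00)² + (0.77)² + (-1.28)² + (-0.91)² + (0.05)² = 5.8713.
Posterior: Inv-Gamma(7.5 + 9/2, 9.7 + 5.8713/2) = Inv-Gamma(12.00, 12.63565).
E[σ²|data] = β/(α−1) = 12.63565/11.00 = 1.1487.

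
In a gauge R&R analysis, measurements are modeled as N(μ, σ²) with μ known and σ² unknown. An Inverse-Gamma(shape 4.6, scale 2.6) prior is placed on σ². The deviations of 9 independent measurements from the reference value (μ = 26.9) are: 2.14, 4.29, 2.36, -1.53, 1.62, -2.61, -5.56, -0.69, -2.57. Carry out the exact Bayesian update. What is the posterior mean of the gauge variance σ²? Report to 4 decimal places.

With known mean μ and an Inverse-Gamma(α, β) prior on σ², the Normal likelihood is conjugate: posterior is Inv-Gamma(α + n/2, β + Σ(xᵢ−μ)²/2).
Σ(xᵢ−μ)² = (2.14)² + (4.29)² + (2.36)² + (-1.53)² + (1.62)² + (-2.61)² + (-5.56)² + (-0.69)² + (-2.57)² = 78.3253.
Posterior: Inv-Gamma(4.6 + 9/2, 2.6 + 78.3253/2) = Inv-Gamma(9.10, 41.76265).
E[σ²|data] = β/(α−1) = 41.76265/8.10 = 5.1559.

5.1559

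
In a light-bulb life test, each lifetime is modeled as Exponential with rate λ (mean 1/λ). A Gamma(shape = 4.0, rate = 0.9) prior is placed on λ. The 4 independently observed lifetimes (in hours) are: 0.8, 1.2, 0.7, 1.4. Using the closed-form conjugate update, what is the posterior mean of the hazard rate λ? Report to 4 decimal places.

With a Gamma(shape α, rate β) prior on the exponential rate λ, the posterior after n observations with total T = Σxᵢ is Gamma(α+n, β+T).
Sum of observations T = 4.1 hours; n = 4.
Posterior: Gamma(4.0+4, 0.9+4.1) = Gamma(8.0, 5.0).
Posterior mean of λ = α/β = 8.0/5.0 = 1.6000.

1.6000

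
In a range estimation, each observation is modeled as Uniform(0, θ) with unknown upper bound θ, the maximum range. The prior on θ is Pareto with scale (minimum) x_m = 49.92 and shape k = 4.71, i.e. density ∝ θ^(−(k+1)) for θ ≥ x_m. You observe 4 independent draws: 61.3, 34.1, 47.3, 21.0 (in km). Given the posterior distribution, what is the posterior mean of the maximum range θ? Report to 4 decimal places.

A Pareto(scale x_m, shape k) prior on the upper bound θ of Uniform(0, θ) is conjugate: posterior is Pareto(max(x_m, max xᵢ), k + n).
Sample maximum = 61.3; prior scale x_m = 49.92 → posterior scale = max = 61.30.
Posterior shape = 4.71 + 4 = 8.71.
E[θ|data] = k·x_m/(k−1) = 8.71·61.30/7.71 = 69.2507.

69.2507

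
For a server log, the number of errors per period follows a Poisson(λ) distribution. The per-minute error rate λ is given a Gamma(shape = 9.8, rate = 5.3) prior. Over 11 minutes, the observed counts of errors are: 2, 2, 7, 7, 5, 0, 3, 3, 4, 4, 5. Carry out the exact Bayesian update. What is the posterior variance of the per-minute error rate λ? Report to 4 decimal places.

With a Gamma(shape α, rate β) prior, the Poisson likelihood is conjugate: the posterior is Gamma(α + ΣXᵢ, β + n).
Sum of counts S = 42 over n = 11 minutes.
Posterior: Gamma(α+S, β+n) = Gamma(9.8+42, 5.3+11) = Gamma(51.8, 16.3).
Var = α/β² = 51.8/16.3² = 0.1950.

0.1950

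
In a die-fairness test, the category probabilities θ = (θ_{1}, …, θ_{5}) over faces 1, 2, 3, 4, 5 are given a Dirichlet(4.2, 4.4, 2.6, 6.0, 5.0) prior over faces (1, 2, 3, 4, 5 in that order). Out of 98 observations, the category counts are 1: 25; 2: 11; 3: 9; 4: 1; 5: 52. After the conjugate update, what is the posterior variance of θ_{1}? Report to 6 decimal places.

0.001517

The Dirichlet prior is conjugate to the Multinomial likelihood: each posterior αⱼ = prior αⱼ + observed count nⱼ.
Posterior concentration: (29.2, 15.4, 11.6, 7.0, 57.0), total = 120.2.
Var[θ_j] = α_j(Σα−α_j)/((Σα)²(Σα+1)) = 29.2·91.0/(120.2²·121.2) = 0.001517.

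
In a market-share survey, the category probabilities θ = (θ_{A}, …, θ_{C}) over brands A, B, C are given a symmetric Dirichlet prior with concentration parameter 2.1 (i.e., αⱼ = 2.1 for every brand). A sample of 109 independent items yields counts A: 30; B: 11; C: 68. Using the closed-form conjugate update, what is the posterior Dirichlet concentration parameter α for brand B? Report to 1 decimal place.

The Dirichlet prior is conjugate to the Multinomial likelihood: each posterior αⱼ = prior αⱼ + observed count nⱼ.
Posterior concentration: (32.1, 13.1, 70.1), total = 115.3.
α_{B} = 2.1 + 11 = 13.1.

13.1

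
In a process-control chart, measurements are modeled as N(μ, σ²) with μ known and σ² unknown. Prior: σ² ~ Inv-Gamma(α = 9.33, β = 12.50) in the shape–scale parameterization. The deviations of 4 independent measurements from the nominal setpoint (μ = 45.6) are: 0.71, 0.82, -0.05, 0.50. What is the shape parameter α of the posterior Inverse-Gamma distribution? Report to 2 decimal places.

11.33

With known mean μ and an Inverse-Gamma(α, β) prior on σ², the Normal likelihood is conjugate: posterior is Inv-Gamma(α + n/2, β + Σ(xᵢ−μ)²/2).
Σ(xᵢ−μ)² = (0.71)² + (0.82)² + (-0.05)² + (0.50)² = 1.4290.
Posterior: Inv-Gamma(9.33 + 4/2, 12.50 + 1.4290/2) = Inv-Gamma(11.33, 13.21450).
Posterior α = 11.33.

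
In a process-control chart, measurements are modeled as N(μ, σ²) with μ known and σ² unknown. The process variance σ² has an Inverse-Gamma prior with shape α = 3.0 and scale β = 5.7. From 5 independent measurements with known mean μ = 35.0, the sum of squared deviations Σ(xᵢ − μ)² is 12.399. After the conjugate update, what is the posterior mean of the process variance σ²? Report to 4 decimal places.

With known mean μ and an Inverse-Gamma(α, β) prior on σ², the Normal likelihood is conjugate: posterior is Inv-Gamma(α + n/2, β + Σ(xᵢ−μ)²/2).
Posterior: Inv-Gamma(3.0 + 5/2, 5.7 + 12.399/2) = Inv-Gamma(5.50, 11.8995).
E[σ²|data] = β/(α−1) = 11.8995/4.50 = 2.6443.

2.6443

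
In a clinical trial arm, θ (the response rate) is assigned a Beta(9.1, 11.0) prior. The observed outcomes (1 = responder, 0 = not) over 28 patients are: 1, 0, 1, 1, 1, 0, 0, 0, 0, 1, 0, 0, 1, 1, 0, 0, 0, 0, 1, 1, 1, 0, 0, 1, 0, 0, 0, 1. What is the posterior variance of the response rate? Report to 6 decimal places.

0.005015

The Beta prior is conjugate to a Binomial/Bernoulli likelihood; the update adds successes to α and failures to β.
Posterior: Beta(α+k, β+n−k) = Beta(9.1+12, 11.0+16) = Beta(21.1, 27.0).
Var = αβ/((α+β)²(α+β+1)) = 21.1·27.0/(48.1²·49.1) = 0.005015.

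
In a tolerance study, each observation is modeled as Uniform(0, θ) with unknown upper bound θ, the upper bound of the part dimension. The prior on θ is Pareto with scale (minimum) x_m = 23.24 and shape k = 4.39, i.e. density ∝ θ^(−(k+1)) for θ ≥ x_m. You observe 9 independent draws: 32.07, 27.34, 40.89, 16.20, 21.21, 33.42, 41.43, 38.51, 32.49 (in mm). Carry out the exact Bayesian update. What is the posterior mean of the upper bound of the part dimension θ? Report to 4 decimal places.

44.7738

A Pareto(scale x_m, shape k) prior on the upper bound θ of Uniform(0, θ) is conjugate: posterior is Pareto(max(x_m, max xᵢ), k + n).
Sample maximum = 41.43; prior scale x_m = 23.24 → posterior scale = max = 41.43.
Posterior shape = 4.39 + 9 = 13.39.
E[θ|data] = k·x_m/(k−1) = 13.39·41.43/12.39 = 44.7738.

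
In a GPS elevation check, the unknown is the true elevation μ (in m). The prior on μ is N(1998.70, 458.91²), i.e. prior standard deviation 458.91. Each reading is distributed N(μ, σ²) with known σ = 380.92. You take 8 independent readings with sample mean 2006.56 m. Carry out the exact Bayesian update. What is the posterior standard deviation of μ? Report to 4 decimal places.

For Normal data with known variance σ², a Normal(μ₀, σ₀²) prior on μ is conjugate. Posterior precision = 1/σ₀² + n/σ²; posterior mean is the precision-weighted average of μ₀ and x̄.
σ₀² = 458.91² = 210598.3881, σ² = 380.92² = 145100.0464; σ² + n·σ₀² = 145100.0464 + 8·210598.3881 = 1829887.1512.
Posterior precision = 1/σ₀² + n/σ² = 1/210598.3881 + 8/145100.0464 = (σ² + n·σ₀²)/(σ₀²σ²) = 1829887.1512/(210598.3881·145100.0464); posterior variance σₙ² = σ₀²σ²/(σ² + n·σ₀²) = 210598.3881·145100.0464/1829887.1512 = 16699.300755.
Posterior SD = √σₙ² = √(210598.3881·145100.0464/1829887.1512) = 129.2258.

129.2258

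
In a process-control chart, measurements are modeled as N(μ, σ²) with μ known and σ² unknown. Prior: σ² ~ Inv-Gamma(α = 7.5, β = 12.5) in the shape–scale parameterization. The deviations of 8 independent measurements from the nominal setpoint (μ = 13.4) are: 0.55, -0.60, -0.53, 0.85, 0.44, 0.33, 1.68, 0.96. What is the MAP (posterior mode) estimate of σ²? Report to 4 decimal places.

1.2285

With known mean μ and an Inverse-Gamma(α, β) prior on σ², the Normal likelihood is conjugate: posterior is Inv-Gamma(α + n/2, β + Σ(xᵢ−μ)²/2).
Σ(xᵢ−μ)² = (0.55)² + (-0.60)² + (-0.53)² + (0.85)² + (0.44)² + (0.33)² + (1.68)² + (0.96)² = 5.7124.
Posterior: Inv-Gamma(7.5 + 8/2, 12.5 + 5.7124/2) = Inv-Gamma(11.50, 15.35620).
Mode = β/(α+1) = 15.35620/12.50 = 1.2285.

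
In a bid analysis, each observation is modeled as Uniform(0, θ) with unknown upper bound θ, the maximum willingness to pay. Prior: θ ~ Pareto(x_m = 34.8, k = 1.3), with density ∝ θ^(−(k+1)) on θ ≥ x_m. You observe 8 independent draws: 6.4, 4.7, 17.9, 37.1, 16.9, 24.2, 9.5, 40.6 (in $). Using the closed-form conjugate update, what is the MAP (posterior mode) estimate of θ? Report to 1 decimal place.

40.6

A Pareto(scale x_m, shape k) prior on the upper bound θ of Uniform(0, θ) is conjugate: posterior is Pareto(max(x_m, max xᵢ), k + n).
Sample maximum = 40.6; prior scale x_m = 34.8 → posterior scale = max = 40.6.
Posterior shape = 1.3 + 8 = 9.3.
The Pareto density is decreasing on [x_m, ∞), so the mode is x_m = 40.6.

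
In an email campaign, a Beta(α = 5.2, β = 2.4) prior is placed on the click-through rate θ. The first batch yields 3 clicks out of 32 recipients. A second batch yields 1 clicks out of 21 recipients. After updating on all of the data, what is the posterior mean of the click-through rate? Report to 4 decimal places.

The Beta prior is conjugate to a Binomial/Bernoulli likelihood; the update adds successes to α and failures to β.
After batch 1: Beta(5.2+3, 2.4+29) = Beta(8.2, 31.4).
After batch 2: Beta(8.2+1, 31.4+20) = Beta(9.2, 51.4).
Posterior mean = α/(α+β) = 9.2/60.6 = 0.1518.

0.1518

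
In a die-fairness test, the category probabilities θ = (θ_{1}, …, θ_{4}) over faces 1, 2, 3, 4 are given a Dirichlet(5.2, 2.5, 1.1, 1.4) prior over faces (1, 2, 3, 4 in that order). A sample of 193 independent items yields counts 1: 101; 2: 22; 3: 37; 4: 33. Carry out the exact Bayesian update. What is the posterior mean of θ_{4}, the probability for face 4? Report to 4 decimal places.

0.1693

The Dirichlet prior is conjugate to the Multinomial likelihood: each posterior αⱼ = prior αⱼ + observed count nⱼ.
Posterior concentration: (106.2, 24.5, 38.1, 34.4), total = 203.2.
E[θ_{4}|data] = α_{4}/Σα = 34.4/203.2 = 0.1693.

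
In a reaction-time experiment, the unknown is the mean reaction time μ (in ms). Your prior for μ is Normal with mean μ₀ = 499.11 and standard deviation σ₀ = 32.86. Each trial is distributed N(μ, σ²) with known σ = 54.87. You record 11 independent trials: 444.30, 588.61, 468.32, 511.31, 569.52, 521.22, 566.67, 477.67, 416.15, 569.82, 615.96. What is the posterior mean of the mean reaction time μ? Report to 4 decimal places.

For Normal data with known variance σ², a Normal(μ₀, σ₀²) prior on μ is conjugate. Posterior precision = 1/σ₀² + n/σ²; posterior mean is the precision-weighted average of μ₀ and x̄.
Σxᵢ = 444.30 + 588.61 + 468.32 + 511.31 + 569.52 + 521.22 + 566.67 + 477.67 + 416.15 + 569.82 + 615.96 = 5749.55, so n·x̄ = 5749.55.
σ₀² = 32.86² = 1079.7796, σ² = 54.87² = 3010.7169; σ² + n·σ₀² = 3010.7169 + 11·1079.7796 = 14888.2925.
Posterior mean = (μ₀/σ₀² + n·x̄/σ²)/(1/σ₀² + n/σ²) = (σ²·μ₀ + σ₀²·n·x̄)/(σ² + n·σ₀²) = (3010.7169·499.11 + 1079.7796·5749.55)/14888.2925 = 7710925.711139/14888.2925 = 517.9187.

517.9187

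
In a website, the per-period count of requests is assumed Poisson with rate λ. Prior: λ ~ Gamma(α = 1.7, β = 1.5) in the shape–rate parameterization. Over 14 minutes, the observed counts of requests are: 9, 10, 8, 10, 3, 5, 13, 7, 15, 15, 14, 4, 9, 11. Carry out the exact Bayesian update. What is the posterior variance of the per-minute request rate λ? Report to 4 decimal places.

With a Gamma(shape α, rate β) prior, the Poisson likelihood is conjugate: the posterior is Gamma(α + ΣXᵢ, β + n).
Sum of counts S = 133 over n = 14 minutes.
Posterior: Gamma(α+S, β+n) = Gamma(1.7+133, 1.5+14) = Gamma(134.7, 15.5).
Var = α/β² = 134.7/15.5² = 0.5607.

0.5607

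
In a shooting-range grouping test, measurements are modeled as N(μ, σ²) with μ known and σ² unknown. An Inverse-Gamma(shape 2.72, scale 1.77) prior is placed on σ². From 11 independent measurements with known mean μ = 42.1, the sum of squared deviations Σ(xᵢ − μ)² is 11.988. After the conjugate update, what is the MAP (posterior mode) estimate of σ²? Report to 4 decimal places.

0.8421

With known mean μ and an Inverse-Gamma(α, β) prior on σ², the Normal likelihood is conjugate: posterior is Inv-Gamma(α + n/2, β + Σ(xᵢ−μ)²/2).
Posterior: Inv-Gamma(2.72 + 11/2, 1.77 + 11.988/2) = Inv-Gamma(8.22, 7.7640).
Mode = β/(α+1) = 7.7640/9.22 = 0.8421.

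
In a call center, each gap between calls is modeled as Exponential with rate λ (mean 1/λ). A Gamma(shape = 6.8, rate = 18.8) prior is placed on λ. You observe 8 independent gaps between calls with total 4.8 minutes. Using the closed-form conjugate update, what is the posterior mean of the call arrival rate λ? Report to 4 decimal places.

0.6271

With a Gamma(shape α, rate β) prior on the exponential rate λ, the posterior after n observations with total T = Σxᵢ is Gamma(α+n, β+T).
Posterior: Gamma(6.8+8, 18.8+4.8) = Gamma(14.8, 23.6).
Posterior mean of λ = α/β = 14.8/23.6 = 0.6271.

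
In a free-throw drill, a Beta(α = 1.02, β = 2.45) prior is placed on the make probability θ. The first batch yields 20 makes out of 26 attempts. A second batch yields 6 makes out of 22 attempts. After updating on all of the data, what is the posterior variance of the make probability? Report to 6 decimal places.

0.004753

The Beta prior is conjugate to a Binomial/Bernoulli likelihood; the update adds successes to α and failures to β.
After batch 1: Beta(1.02+20, 2.45+6) = Beta(21.02, 8.45).
After batch 2: Beta(21.02+6, 8.45+16) = Beta(27.02, 24.45).
Var = αβ/((α+β)²(α+β+1)) = 27.02·24.45/(51.47²·52.47) = 0.004753.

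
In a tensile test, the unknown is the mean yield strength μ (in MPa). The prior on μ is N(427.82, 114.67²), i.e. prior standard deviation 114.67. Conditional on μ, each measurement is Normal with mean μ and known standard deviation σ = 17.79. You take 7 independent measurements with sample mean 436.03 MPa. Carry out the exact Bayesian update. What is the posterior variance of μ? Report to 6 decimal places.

45.057091

For Normal data with known variance σ², a Normal(μ₀, σ₀²) prior on μ is conjugate. Posterior precision = 1/σ₀² + n/σ²; posterior mean is the precision-weighted average of μ₀ and x̄.
σ₀² = 114.67² = 13149.2089, σ² = 17.79² = 316.4841; σ² + n·σ₀² = 316.4841 + 7·13149.2089 = 92360.9464.
Posterior precision = 1/σ₀² + n/σ² = 1/13149.2089 + 7/316.4841 = (σ² + n·σ₀²)/(σ₀²σ²) = 92360.9464/(13149.2089·316.4841); posterior variance σₙ² = σ₀²σ²/(σ² + n·σ₀²) = 13149.2089·316.4841/92360.9464 = 45.057091.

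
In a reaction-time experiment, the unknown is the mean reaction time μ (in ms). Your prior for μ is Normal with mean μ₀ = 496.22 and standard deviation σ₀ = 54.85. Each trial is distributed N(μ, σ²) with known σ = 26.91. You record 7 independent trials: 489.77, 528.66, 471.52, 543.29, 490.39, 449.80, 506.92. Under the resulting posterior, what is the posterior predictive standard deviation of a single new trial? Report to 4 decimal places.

For Normal data with known variance σ², a Normal(μ₀, σ₀²) prior on μ is conjugate. Posterior precision = 1/σ₀² + n/σ²; posterior mean is the precision-weighted average of μ₀ and x̄.
σ₀² = 54.85² = 3008.5225, σ² = 26.91² = 724.1481; σ² + n·σ₀² = 724.1481 + 7·3008.5225 = 21783.8056.
Posterior precision = 1/σ₀² + n/σ² = 1/3008.5225 + 7/724.1481 = (σ² + n·σ₀²)/(σ₀²σ²) = 21783.8056/(3008.5225·724.1481); posterior variance σₙ² = σ₀²σ²/(σ² + n·σ₀²) = 3008.5225·724.1481/21783.8056 = 100.010801.
Predictive variance for one new observation = σₙ² + σ² = 3008.5225·724.1481/21783.8056 + 724.1481 = σ²·(σ₀² + 21783.8056)/21783.8056 = 724.1481·24792.3281/21783.8056 = 824.158901; SD = √(724.1481·24792.3281/21783.8056) = 28.7082.

28.7082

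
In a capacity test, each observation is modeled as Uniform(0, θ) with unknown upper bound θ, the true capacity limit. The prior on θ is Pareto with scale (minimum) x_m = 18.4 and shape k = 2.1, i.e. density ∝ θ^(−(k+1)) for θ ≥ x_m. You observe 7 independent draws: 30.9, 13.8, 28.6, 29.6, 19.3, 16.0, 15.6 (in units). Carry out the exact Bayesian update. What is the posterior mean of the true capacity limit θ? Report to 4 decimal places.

34.7148

A Pareto(scale x_m, shape k) prior on the upper bound θ of Uniform(0, θ) is conjugate: posterior is Pareto(max(x_m, max xᵢ), k + n).
Sample maximum = 30.9; prior scale x_m = 18.4 → posterior scale = max = 30.9.
Posterior shape = 2.1 + 7 = 9.1.
E[θ|data] = k·x_m/(k−1) = 9.1·30.9/8.1 = 34.7148.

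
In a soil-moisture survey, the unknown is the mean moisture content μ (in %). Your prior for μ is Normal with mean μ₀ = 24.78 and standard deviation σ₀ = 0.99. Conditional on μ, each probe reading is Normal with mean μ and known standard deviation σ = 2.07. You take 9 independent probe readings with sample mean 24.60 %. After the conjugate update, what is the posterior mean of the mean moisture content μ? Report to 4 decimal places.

For Normal data with known variance σ², a Normal(μ₀, σ₀²) prior on μ is conjugate. Posterior precision = 1/σ₀² + n/σ²; posterior mean is the precision-weighted average of μ₀ and x̄.
n·x̄ = 9·24.60 = 221.4.
σ₀² = 0.99² = 0.9801, σ² = 2.07² = 4.2849; σ² + n·σ₀² = 4.2849 + 9·0.9801 = 13.1058.
Posterior mean = (μ₀/σ₀² + n·x̄/σ²)/(1/σ₀² + n/σ²) = (σ²·μ₀ + σ₀²·n·x̄)/(σ² + n·σ₀²) = (4.2849·24.78 + 0.9801·221.4)/13.1058 = 323.173962/13.1058 = 24.6589.

24.6589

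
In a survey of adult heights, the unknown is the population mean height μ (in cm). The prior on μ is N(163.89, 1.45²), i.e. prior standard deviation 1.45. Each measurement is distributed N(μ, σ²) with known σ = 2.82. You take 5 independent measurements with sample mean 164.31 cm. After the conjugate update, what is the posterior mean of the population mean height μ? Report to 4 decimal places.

164.1291

For Normal data with known variance σ², a Normal(μ₀, σ₀²) prior on μ is conjugate. Posterior precision = 1/σ₀² + n/σ²; posterior mean is the precision-weighted average of μ₀ and x̄.
n·x̄ = 5·164.31 = 821.55.
σ₀² = 1.45² = 2.1025, σ² = 2.82² = 7.9524; σ² + n·σ₀² = 7.9524 + 5·2.1025 = 18.4649.
Posterior mean = (μ₀/σ₀² + n·x̄/σ²)/(1/σ₀² + n/σ²) = (σ²·μ₀ + σ₀²·n·x̄)/(σ² + n·σ₀²) = (7.9524·163.89 + 2.1025·821.55)/18.4649 = 3030.627711/18.4649 = 164.1291.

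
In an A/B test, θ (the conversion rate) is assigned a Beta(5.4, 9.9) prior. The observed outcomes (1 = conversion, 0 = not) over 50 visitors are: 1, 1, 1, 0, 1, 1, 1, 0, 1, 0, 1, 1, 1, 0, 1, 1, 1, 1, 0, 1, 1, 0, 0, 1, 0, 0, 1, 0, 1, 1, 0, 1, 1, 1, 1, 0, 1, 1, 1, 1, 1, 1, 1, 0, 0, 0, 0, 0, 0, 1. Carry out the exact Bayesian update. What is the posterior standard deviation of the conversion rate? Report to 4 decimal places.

0.0608

The Beta prior is conjugate to a Binomial/Bernoulli likelihood; the update adds successes to α and failures to β.
Posterior: Beta(α+k, β+n−k) = Beta(5.4+32, 9.9+18) = Beta(37.4, 27.9).
Var = αβ/((α+β)²(α+β+1)) = 37.4·27.9/(65.3²·66.3) = 0.00369093; SD = √0.00369093 = 0.0608.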